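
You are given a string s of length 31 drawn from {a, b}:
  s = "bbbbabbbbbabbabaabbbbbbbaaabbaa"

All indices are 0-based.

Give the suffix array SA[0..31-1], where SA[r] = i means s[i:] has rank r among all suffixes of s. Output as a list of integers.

[30, 29, 24, 25, 15, 13, 26, 10, 4, 16, 28, 23, 14, 12, 9, 3, 27, 22, 11, 8, 2, 21, 7, 1, 20, 6, 0, 19, 5, 18, 17]

rank→(start, suffix):
  0 → (30, 'a')
  1 → (29, 'aa')
  2 → (24, 'aaabbaa')
  3 → (25, 'aabbaa')
  4 → (15, 'aabbbbbbbaaabbaa')
  5 → (13, 'abaabbbbbbbaaabbaa')
  6 → (26, 'abbaa')
  7 → (10, 'abbabaabbbbbbbaaabbaa')
  8 → (4, 'abbbbbabbabaabbbbbbbaaabbaa')
  9 → (16, 'abbbbbbbaaabbaa')
  10 → (28, 'baa')
  11 → (23, 'baaabbaa')
  12 → (14, 'baabbbbbbbaaabbaa')
  13 → (12, 'babaabbbbbbbaaabbaa')
  14 → (9, 'babbabaabbbbbbbaaabbaa')
  15 → (3, 'babbbbbabbabaabbbbbbbaaabbaa')
  16 → (27, 'bbaa')
  17 → (22, 'bbaaabbaa')
  18 → (11, 'bbabaabbbbbbbaaabbaa')
  19 → (8, 'bbabbabaabbbbbbbaaabbaa')
  20 → (2, 'bbabbbbbabbabaabbbbbbbaaabbaa')
  21 → (21, 'bbbaaabbaa')
  22 → (7, 'bbbabbabaabbbbbbbaaabbaa')
  23 → (1, 'bbbabbbbbabbabaabbbbbbbaaabbaa')
  24 → (20, 'bbbbaaabbaa')
  25 → (6, 'bbbbabbabaabbbbbbbaaabbaa')
  26 → (0, 'bbbbabbbbbabbabaabbbbbbbaaabbaa')
  27 → (19, 'bbbbbaaabbaa')
  28 → (5, 'bbbbbabbabaabbbbbbbaaabbaa')
  29 → (18, 'bbbbbbaaabbaa')
  30 → (17, 'bbbbbbbaaabbaa')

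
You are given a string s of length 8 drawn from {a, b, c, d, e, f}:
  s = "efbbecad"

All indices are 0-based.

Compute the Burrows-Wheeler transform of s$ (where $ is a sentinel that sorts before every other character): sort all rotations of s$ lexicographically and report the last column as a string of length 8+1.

rank  rotation   last
    0  $efbbecad  d
    1  ad$efbbec  c
    2  bbecad$ef  f
    3  becad$efb  b
    4  cad$efbbe  e
    5  d$efbbeca  a
    6  ecad$efbb  b
    7  efbbecad$  $
    8  fbbecad$e  e

dcfbeab$e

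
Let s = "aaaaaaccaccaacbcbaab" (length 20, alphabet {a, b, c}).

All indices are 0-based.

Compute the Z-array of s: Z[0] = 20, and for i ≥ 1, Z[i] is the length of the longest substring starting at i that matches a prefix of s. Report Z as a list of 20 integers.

[20, 5, 4, 3, 2, 1, 0, 0, 1, 0, 0, 2, 1, 0, 0, 0, 0, 2, 1, 0]

Z[0]=20
i=1: fresh scan; Z[1]=5 grow→box=[1,6)
i=2: min(r-i=4, Z[1]=5)=4; Z[2]=4
i=3: min(r-i=3, Z[2]=4)=3; Z[3]=3
i=4: min(r-i=2, Z[3]=3)=2; Z[4]=2
i=5: min(r-i=1, Z[4]=2)=1; Z[5]=1
i=6: fresh scan; Z[6]=0
i=7: fresh scan; Z[7]=0
i=8: fresh scan; Z[8]=1 grow→box=[8,9)
i=9: fresh scan; Z[9]=0
i=10: fresh scan; Z[10]=0
i=11: fresh scan; Z[11]=2 grow→box=[11,13)
i=12: min(r-i=1, Z[1]=5)=1; Z[12]=1
i=13: fresh scan; Z[13]=0
i=14: fresh scan; Z[14]=0
i=15: fresh scan; Z[15]=0
i=16: fresh scan; Z[16]=0
i=17: fresh scan; Z[17]=2 grow→box=[17,19)
i=18: min(r-i=1, Z[1]=5)=1; Z[18]=1
i=19: fresh scan; Z[19]=0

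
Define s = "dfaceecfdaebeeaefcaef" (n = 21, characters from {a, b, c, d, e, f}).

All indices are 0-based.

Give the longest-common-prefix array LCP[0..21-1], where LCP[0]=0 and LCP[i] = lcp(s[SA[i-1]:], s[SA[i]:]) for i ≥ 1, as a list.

rank→(start, suffix):
  0 → (2, 'aceecfdaebeeaefcaef')
  1 → (9, 'aebeeaefcaef')
  2 → (18, 'aef')
  3 → (14, 'aefcaef')
  4 → (11, 'beeaefcaef')
  5 → (17, 'caef')
  6 → (3, 'ceecfdaebeeaefcaef')
  7 → (6, 'cfdaebeeaefcaef')
  8 → (8, 'daebeeaefcaef')
  9 → (0, 'dfaceecfdaebeeaefcaef')
  10 → (13, 'eaefcaef')
  11 → (10, 'ebeeaefcaef')
  12 → (5, 'ecfdaebeeaefcaef')
  13 → (12, 'eeaefcaef')
  14 → (4, 'eecfdaebeeaefcaef')
  15 → (19, 'ef')
  16 → (15, 'efcaef')
  17 → (20, 'f')
  18 → (1, 'faceecfdaebeeaefcaef')
  19 → (16, 'fcaef')
  20 → (7, 'fdaebeeaefcaef')

SA = [2, 9, 18, 14, 11, 17, 3, 6, 8, 0, 13, 10, 5, 12, 4, 19, 15, 20, 1, 16, 7]
[i] adj suffixes → lcp
  [1] 2/9 → 1 ('a')
  [2] 9/18 → 2 ('ae')
  [3] 18/14 → 3 ('aef')
  [4] 14/11 → 0 ('')
  [5] 11/17 → 0 ('')
  [6] 17/3 → 1 ('c')
  [7] 3/6 → 1 ('c')
  [8] 6/8 → 0 ('')
  [9] 8/0 → 1 ('d')
  [10] 0/13 → 0 ('')
  [11] 13/10 → 1 ('e')
  [12] 10/5 → 1 ('e')
  [13] 5/12 → 1 ('e')
  [14] 12/4 → 2 ('ee')
  [15] 4/19 → 1 ('e')
  [16] 19/15 → 2 ('ef')
  [17] 15/20 → 0 ('')
  [18] 20/1 → 1 ('f')
  [19] 1/16 → 1 ('f')
  [20] 16/7 → 1 ('f')

[0, 1, 2, 3, 0, 0, 1, 1, 0, 1, 0, 1, 1, 1, 2, 1, 2, 0, 1, 1, 1]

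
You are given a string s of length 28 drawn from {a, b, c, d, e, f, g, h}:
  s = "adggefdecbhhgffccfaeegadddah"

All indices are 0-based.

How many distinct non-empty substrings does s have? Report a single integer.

sorted suffixes:
  #0 SA[0]=22  'adddah'
  #1 SA[1]=0  'adggefdecbhhgffccfaeegadddah'
  #2 SA[2]=18  'aeegadddah'
  #3 SA[3]=26  'ah'
  #4 SA[4]=9  'bhhgffccfaeegadddah'
  #5 SA[5]=8  'cbhhgffccfaeegadddah'
  #6 SA[6]=15  'ccfaeegadddah'
  #7 SA[7]=16  'cfaeegadddah'
  #8 SA[8]=25  'dah'
  #9 SA[9]=24  'ddah'
  #10 SA[10]=23  'dddah'
  #11 SA[11]=6  'decbhhgffccfaeegadddah'
  #12 SA[12]=1  'dggefdecbhhgffccfaeegadddah'
  #13 SA[13]=7  'ecbhhgffccfaeegadddah'
  #14 SA[14]=19  'eegadddah'
  #15 SA[15]=4  'efdecbhhgffccfaeegadddah'
  #16 SA[16]=20  'egadddah'
  #17 SA[17]=17  'faeegadddah'
  #18 SA[18]=14  'fccfaeegadddah'
  #19 SA[19]=5  'fdecbhhgffccfaeegadddah'
  #20 SA[20]=13  'ffccfaeegadddah'
  #21 SA[21]=21  'gadddah'
  #22 SA[22]=3  'gefdecbhhgffccfaeegadddah'
  #23 SA[23]=12  'gffccfaeegadddah'
  #24 SA[24]=2  'ggefdecbhhgffccfaeegadddah'
  #25 SA[25]=27  'h'
  #26 SA[26]=11  'hgffccfaeegadddah'
  #27 SA[27]=10  'hhgffccfaeegadddah'

SA = [22, 0, 18, 26, 9, 8, 15, 16, 25, 24, 23, 6, 1, 7, 19, 4, 20, 17, 14, 5, 13, 21, 3, 12, 2, 27, 11, 10]
rank  pair      lcp
   1  s[22:],s[0:]  2  'ad'
   2  s[0:],s[18:]  1  'a'
   3  s[18:],s[26:]  1  'a'
   4  s[26:],s[9:]  0  ''
   5  s[9:],s[8:]  0  ''
   6  s[8:],s[15:]  1  'c'
   7  s[15:],s[16:]  1  'c'
   8  s[16:],s[25:]  0  ''
   9  s[25:],s[24:]  1  'd'
  10  s[24:],s[23:]  2  'dd'
  11  s[23:],s[6:]  1  'd'
  12  s[6:],s[1:]  1  'd'
  13  s[1:],s[7:]  0  ''
  14  s[7:],s[19:]  1  'e'
  15  s[19:],s[4:]  1  'e'
  16  s[4:],s[20:]  1  'e'
  17  s[20:],s[17:]  0  ''
  18  s[17:],s[14:]  1  'f'
  19  s[14:],s[5:]  1  'f'
  20  s[5:],s[13:]  1  'f'
  21  s[13:],s[21:]  0  ''
  22  s[21:],s[3:]  1  'g'
  23  s[3:],s[12:]  1  'g'
  24  s[12:],s[2:]  1  'g'
  25  s[2:],s[27:]  0  ''
  26  s[27:],s[11:]  1  'h'
  27  s[11:],s[10:]  1  'h'

n(n+1)/2 = 28·29/2 = 406
Σ LCP = 0 + 2 + 1 + 1 + 0 + 0 + 1 + 1 + 0 + 1 + 2 + 1 + 1 + 0 + 1 + 1 + 1 + 0 + 1 + 1 + 1 + 0 + 1 + 1 + 1 + 0 + 1 + 1 = 22
distinct = 406 − 22 = 384

384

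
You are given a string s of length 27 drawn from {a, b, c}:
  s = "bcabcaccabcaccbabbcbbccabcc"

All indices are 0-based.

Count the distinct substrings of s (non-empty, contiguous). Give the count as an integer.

rank | idx | suffix
   0 |  15 | abbcbbccabcc
   1 |   2 | abcaccabcaccbabbcbbccabcc
   2 |   8 | abcaccbabbcbbccabcc
   3 |  23 | abcc
   4 |   5 | accabcaccbabbcbbccabcc
   5 |  11 | accbabbcbbccabcc
   6 |  14 | babbcbbccabcc
   7 |  16 | bbcbbccabcc
   8 |  19 | bbccabcc
   9 |   0 | bcabcaccabcaccbabbcbbccabcc
  10 |   3 | bcaccabcaccbabbcbbccabcc
  11 |   9 | bcaccbabbcbbccabcc
  12 |  17 | bcbbccabcc
  13 |  24 | bcc
  14 |  20 | bccabcc
  15 |  26 | c
  16 |   1 | cabcaccabcaccbabbcbbccabcc
  17 |   7 | cabcaccbabbcbbccabcc
  18 |  22 | cabcc
  19 |   4 | caccabcaccbabbcbbccabcc
  20 |  10 | caccbabbcbbccabcc
  21 |  13 | cbabbcbbccabcc
  22 |  18 | cbbccabcc
  23 |  25 | cc
  24 |   6 | ccabcaccbabbcbbccabcc
  25 |  21 | ccabcc
  26 |  12 | ccbabbcbbccabcc

SA = [15, 2, 8, 23, 5, 11, 14, 16, 19, 0, 3, 9, 17, 24, 20, 26, 1, 7, 22, 4, 10, 13, 18, 25, 6, 21, 12]
rank  pair      lcp
   1  s[15:],s[2:]  2  'ab'
   2  s[2:],s[8:]  6  'abcacc'
   3  s[8:],s[23:]  3  'abc'
   4  s[23:],s[5:]  1  'a'
   5  s[5:],s[11:]  3  'acc'
   6  s[11:],s[14:]  0  ''
   7  s[14:],s[16:]  1  'b'
   8  s[16:],s[19:]  3  'bbc'
   9  s[19:],s[0:]  1  'b'
  10  s[0:],s[3:]  3  'bca'
  11  s[3:],s[9:]  5  'bcacc'
  12  s[9:],s[17:]  2  'bc'
  13  s[17:],s[24:]  2  'bc'
  14  s[24:],s[20:]  3  'bcc'
  15  s[20:],s[26:]  0  ''
  16  s[26:],s[1:]  1  'c'
  17  s[1:],s[7:]  7  'cabcacc'
  18  s[7:],s[22:]  4  'cabc'
  19  s[22:],s[4:]  2  'ca'
  20  s[4:],s[10:]  4  'cacc'
  21  s[10:],s[13:]  1  'c'
  22  s[13:],s[18:]  2  'cb'
  23  s[18:],s[25:]  1  'c'
  24  s[25:],s[6:]  2  'cc'
  25  s[6:],s[21:]  5  'ccabc'
  26  s[21:],s[12:]  2  'cc'

n(n+1)/2 = 27·28/2 = 378
Σ LCP = 0 + 2 + 6 + 3 + 1 + 3 + 0 + 1 + 3 + 1 + 3 + 5 + 2 + 2 + 3 + 0 + 1 + 7 + 4 + 2 + 4 + 1 + 2 + 1 + 2 + 5 + 2 = 66
distinct = 378 − 66 = 312

312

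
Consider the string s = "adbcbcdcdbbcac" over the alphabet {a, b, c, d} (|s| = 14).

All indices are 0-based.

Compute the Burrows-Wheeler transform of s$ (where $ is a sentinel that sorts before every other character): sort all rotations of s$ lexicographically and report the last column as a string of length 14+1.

rank  rotation         last
    0  $adbcbcdcdbbcac  c
    1  ac$adbcbcdcdbbc  c
    2  adbcbcdcdbbcac$  $
    3  bbcac$adbcbcdcd  d
    4  bcac$adbcbcdcdb  b
    5  bcbcdcdbbcac$ad  d
    6  bcdcdbbcac$adbc  c
    7  c$adbcbcdcdbbca  a
    8  cac$adbcbcdcdbb  b
    9  cbcdcdbbcac$adb  b
   10  cdbbcac$adbcbcd  d
   11  cdcdbbcac$adbcb  b
   12  dbbcac$adbcbcdc  c
   13  dbcbcdcdbbcac$a  a
   14  dcdbbcac$adbcbc  c

cc$dbdcabbdbcac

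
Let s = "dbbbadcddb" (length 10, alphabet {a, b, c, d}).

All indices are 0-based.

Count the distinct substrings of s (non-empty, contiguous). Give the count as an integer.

rank | idx | suffix
   0 |   4 | adcddb
   1 |   9 | b
   2 |   3 | badcddb
   3 |   2 | bbadcddb
   4 |   1 | bbbadcddb
   5 |   6 | cddb
   6 |   8 | db
   7 |   0 | dbbbadcddb
   8 |   5 | dcddb
   9 |   7 | ddb

SA = [4, 9, 3, 2, 1, 6, 8, 0, 5, 7]
i: (SA[i-1],SA[i]) lcp shared
  1: (4,9) 0 ''
  2: (9,3) 1 'b'
  3: (3,2) 1 'b'
  4: (2,1) 2 'bb'
  5: (1,6) 0 ''
  6: (6,8) 0 ''
  7: (8,0) 2 'db'
  8: (0,5) 1 'd'
  9: (5,7) 1 'd'

n(n+1)/2 = 10·11/2 = 55
Σ LCP = 0 + 0 + 1 + 1 + 2 + 0 + 0 + 2 + 1 + 1 = 8
distinct = 55 − 8 = 47

47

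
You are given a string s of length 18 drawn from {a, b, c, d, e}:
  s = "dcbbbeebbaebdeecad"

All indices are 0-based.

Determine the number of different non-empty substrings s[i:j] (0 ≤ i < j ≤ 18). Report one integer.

154

sorted suffixes:
  #0 SA[0]=16  'ad'
  #1 SA[1]=9  'aebdeecad'
  #2 SA[2]=8  'baebdeecad'
  #3 SA[3]=7  'bbaebdeecad'
  #4 SA[4]=2  'bbbeebbaebdeecad'
  #5 SA[5]=3  'bbeebbaebdeecad'
  #6 SA[6]=11  'bdeecad'
  #7 SA[7]=4  'beebbaebdeecad'
  #8 SA[8]=15  'cad'
  #9 SA[9]=1  'cbbbeebbaebdeecad'
  #10 SA[10]=17  'd'
  #11 SA[11]=0  'dcbbbeebbaebdeecad'
  #12 SA[12]=12  'deecad'
  #13 SA[13]=6  'ebbaebdeecad'
  #14 SA[14]=10  'ebdeecad'
  #15 SA[15]=14  'ecad'
  #16 SA[16]=5  'eebbaebdeecad'
  #17 SA[17]=13  'eecad'

SA = [16, 9, 8, 7, 2, 3, 11, 4, 15, 1, 17, 0, 12, 6, 10, 14, 5, 13]
i: (SA[i-1],SA[i]) lcp shared
  1: (16,9) 1 'a'
  2: (9,8) 0 ''
  3: (8,7) 1 'b'
  4: (7,2) 2 'bb'
  5: (2,3) 2 'bb'
  6: (3,11) 1 'b'
  7: (11,4) 1 'b'
  8: (4,15) 0 ''
  9: (15,1) 1 'c'
  10: (1,17) 0 ''
  11: (17,0) 1 'd'
  12: (0,12) 1 'd'
  13: (12,6) 0 ''
  14: (6,10) 2 'eb'
  15: (10,14) 1 'e'
  16: (14,5) 1 'e'
  17: (5,13) 2 'ee'

n(n+1)/2 = 18·19/2 = 171
Σ LCP = 0 + 1 + 0 + 1 + 2 + 2 + 1 + 1 + 0 + 1 + 0 + 1 + 1 + 0 + 2 + 1 + 1 + 2 = 17
distinct = 171 − 17 = 154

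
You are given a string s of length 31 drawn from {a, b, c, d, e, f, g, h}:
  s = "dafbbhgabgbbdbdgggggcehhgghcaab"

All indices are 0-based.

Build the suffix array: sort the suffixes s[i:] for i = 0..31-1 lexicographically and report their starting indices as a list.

rank | idx | suffix
   0 |  28 | aab
   1 |  29 | ab
   2 |   7 | abgbbdbdgggggcehhgghcaab
   3 |   1 | afbbhgabgbbdbdgggggcehhgghcaab
   4 |  30 | b
   5 |  10 | bbdbdgggggcehhgghcaab
   6 |   3 | bbhgabgbbdbdgggggcehhgghcaab
   7 |  11 | bdbdgggggcehhgghcaab
   8 |  13 | bdgggggcehhgghcaab
   9 |   8 | bgbbdbdgggggcehhgghcaab
  10 |   4 | bhgabgbbdbdgggggcehhgghcaab
  11 |  27 | caab
  12 |  20 | cehhgghcaab
  13 |   0 | dafbbhgabgbbdbdgggggcehhgghcaab
  14 |  12 | dbdgggggcehhgghcaab
  15 |  14 | dgggggcehhgghcaab
  16 |  21 | ehhgghcaab
  17 |   2 | fbbhgabgbbdbdgggggcehhgghcaab
  18 |   6 | gabgbbdbdgggggcehhgghcaab
  19 |   9 | gbbdbdgggggcehhgghcaab
  20 |  19 | gcehhgghcaab
  21 |  18 | ggcehhgghcaab
  22 |  17 | gggcehhgghcaab
  23 |  16 | ggggcehhgghcaab
  24 |  15 | gggggcehhgghcaab
  25 |  24 | gghcaab
  26 |  25 | ghcaab
  27 |  26 | hcaab
  28 |   5 | hgabgbbdbdgggggcehhgghcaab
  29 |  23 | hgghcaab
  30 |  22 | hhgghcaab

[28, 29, 7, 1, 30, 10, 3, 11, 13, 8, 4, 27, 20, 0, 12, 14, 21, 2, 6, 9, 19, 18, 17, 16, 15, 24, 25, 26, 5, 23, 22]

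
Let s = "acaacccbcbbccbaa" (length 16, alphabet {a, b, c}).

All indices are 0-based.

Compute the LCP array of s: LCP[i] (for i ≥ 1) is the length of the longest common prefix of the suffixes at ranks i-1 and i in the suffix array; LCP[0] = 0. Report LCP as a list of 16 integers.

rank→(start, suffix):
  0 → (15, 'a')
  1 → (14, 'aa')
  2 → (2, 'aacccbcbbccbaa')
  3 → (0, 'acaacccbcbbccbaa')
  4 → (3, 'acccbcbbccbaa')
  5 → (13, 'baa')
  6 → (9, 'bbccbaa')
  7 → (7, 'bcbbccbaa')
  8 → (10, 'bccbaa')
  9 → (1, 'caacccbcbbccbaa')
  10 → (12, 'cbaa')
  11 → (8, 'cbbccbaa')
  12 → (6, 'cbcbbccbaa')
  13 → (11, 'ccbaa')
  14 → (5, 'ccbcbbccbaa')
  15 → (4, 'cccbcbbccbaa')

SA = [15, 14, 2, 0, 3, 13, 9, 7, 10, 1, 12, 8, 6, 11, 5, 4]
[i] adj suffixes → lcp
  [1] 15/14 → 1 ('a')
  [2] 14/2 → 2 ('aa')
  [3] 2/0 → 1 ('a')
  [4] 0/3 → 2 ('ac')
  [5] 3/13 → 0 ('')
  [6] 13/9 → 1 ('b')
  [7] 9/7 → 1 ('b')
  [8] 7/10 → 2 ('bc')
  [9] 10/1 → 0 ('')
  [10] 1/12 → 1 ('c')
  [11] 12/8 → 2 ('cb')
  [12] 8/6 → 2 ('cb')
  [13] 6/11 → 1 ('c')
  [14] 11/5 → 3 ('ccb')
  [15] 5/4 → 2 ('cc')

[0, 1, 2, 1, 2, 0, 1, 1, 2, 0, 1, 2, 2, 1, 3, 2]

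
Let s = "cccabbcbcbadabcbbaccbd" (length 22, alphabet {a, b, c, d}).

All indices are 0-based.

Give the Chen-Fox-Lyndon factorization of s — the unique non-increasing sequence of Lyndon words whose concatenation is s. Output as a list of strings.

emit factor 1: 'c' (i=0, period=1)
emit factor 2: 'c' (i=1, period=1)
emit factor 3: 'c' (i=2, period=1)
emit factor 4: 'abbcbcbadabcbbaccbd' (i=3, period=19)

["c", "c", "c", "abbcbcbadabcbbaccbd"]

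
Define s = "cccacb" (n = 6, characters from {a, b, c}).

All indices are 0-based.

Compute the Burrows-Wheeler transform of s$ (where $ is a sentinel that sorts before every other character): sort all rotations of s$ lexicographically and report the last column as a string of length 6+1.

rank  rotation last
    0  $cccacb  b
    1  acb$ccc  c
    2  b$cccac  c
    3  cacb$cc  c
    4  cb$ccca  a
    5  ccacb$c  c
    6  cccacb$  $

bcccac$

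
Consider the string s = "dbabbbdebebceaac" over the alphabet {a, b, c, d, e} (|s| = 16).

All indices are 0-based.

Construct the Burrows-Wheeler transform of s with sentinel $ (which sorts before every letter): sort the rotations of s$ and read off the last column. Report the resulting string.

rank  rotation           last
    0  $dbabbbdebebceaac  c
    1  aac$dbabbbdebebce  e
    2  abbbdebebceaac$db  b
    3  ac$dbabbbdebebcea  a
    4  babbbdebebceaac$d  d
    5  bbbdebebceaac$dba  a
    6  bbdebebceaac$dbab  b
    7  bceaac$dbabbbdebe  e
    8  bdebebceaac$dbabb  b
    9  bebceaac$dbabbbde  e
   10  c$dbabbbdebebceaa  a
   11  ceaac$dbabbbdebeb  b
   12  dbabbbdebebceaac$  $
   13  debebceaac$dbabbb  b
   14  eaac$dbabbbdebebc  c
   15  ebceaac$dbabbbdeb  b
   16  ebebceaac$dbabbbd  d

cebadabebeab$bcbd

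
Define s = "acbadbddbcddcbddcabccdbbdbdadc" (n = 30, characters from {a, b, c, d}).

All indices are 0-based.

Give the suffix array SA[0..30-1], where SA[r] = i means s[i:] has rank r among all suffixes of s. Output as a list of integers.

[17, 0, 3, 27, 2, 22, 18, 8, 25, 23, 5, 13, 29, 16, 1, 12, 19, 20, 9, 26, 21, 7, 24, 4, 28, 15, 11, 6, 14, 10]

rank→(start, suffix):
  0 → (17, 'abccdbbdbdadc')
  1 → (0, 'acbadbddbcddcbddcabccdbbdbdadc')
  2 → (3, 'adbddbcddcbddcabccdbbdbdadc')
  3 → (27, 'adc')
  4 → (2, 'badbddbcddcbddcabccdbbdbdadc')
  5 → (22, 'bbdbdadc')
  6 → (18, 'bccdbbdbdadc')
  7 → (8, 'bcddcbddcabccdbbdbdadc')
  8 → (25, 'bdadc')
  9 → (23, 'bdbdadc')
  10 → (5, 'bddbcddcbddcabccdbbdbdadc')
  11 → (13, 'bddcabccdbbdbdadc')
  12 → (29, 'c')
  13 → (16, 'cabccdbbdbdadc')
  14 → (1, 'cbadbddbcddcbddcabccdbbdbdadc')
  15 → (12, 'cbddcabccdbbdbdadc')
  16 → (19, 'ccdbbdbdadc')
  17 → (20, 'cdbbdbdadc')
  18 → (9, 'cddcbddcabccdbbdbdadc')
  19 → (26, 'dadc')
  20 → (21, 'dbbdbdadc')
  21 → (7, 'dbcddcbddcabccdbbdbdadc')
  22 → (24, 'dbdadc')
  23 → (4, 'dbddbcddcbddcabccdbbdbdadc')
  24 → (28, 'dc')
  25 → (15, 'dcabccdbbdbdadc')
  26 → (11, 'dcbddcabccdbbdbdadc')
  27 → (6, 'ddbcddcbddcabccdbbdbdadc')
  28 → (14, 'ddcabccdbbdbdadc')
  29 → (10, 'ddcbddcabccdbbdbdadc')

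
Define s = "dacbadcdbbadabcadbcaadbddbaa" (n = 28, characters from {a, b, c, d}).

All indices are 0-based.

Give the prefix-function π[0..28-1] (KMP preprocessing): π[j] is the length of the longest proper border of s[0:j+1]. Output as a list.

π[0] = 0
j=1 s[j]='a': π[1]=0 (border '')
j=2 s[j]='c': π[2]=0 (border '')
j=3 s[j]='b': π[3]=0 (border '')
j=4 s[j]='a': π[4]=0 (border '')
j=5 s[j]='d': π[5]=1 (border 'd')
j=6 s[j]='c': k: 1→0; π[6]=0 (border '')
j=7 s[j]='d': π[7]=1 (border 'd')
j=8 s[j]='b': k: 1→0; π[8]=0 (border '')
j=9 s[j]='b': π[9]=0 (border '')
j=10 s[j]='a': π[10]=0 (border '')
j=11 s[j]='d': π[11]=1 (border 'd')
j=12 s[j]='a': π[12]=2 (border 'da')
j=13 s[j]='b': k: 2→0; π[13]=0 (border '')
j=14 s[j]='c': π[14]=0 (border '')
j=15 s[j]='a': π[15]=0 (border '')
j=16 s[j]='d': π[16]=1 (border 'd')
j=17 s[j]='b': k: 1→0; π[17]=0 (border '')
j=18 s[j]='c': π[18]=0 (border '')
j=19 s[j]='a': π[19]=0 (border '')
j=20 s[j]='a': π[20]=0 (border '')
j=21 s[j]='d': π[21]=1 (border 'd')
j=22 s[j]='b': k: 1→0; π[22]=0 (border '')
j=23 s[j]='d': π[23]=1 (border 'd')
j=24 s[j]='d': k: 1→0; π[24]=1 (border 'd')
j=25 s[j]='b': k: 1→0; π[25]=0 (border '')
j=26 s[j]='a': π[26]=0 (border '')
j=27 s[j]='a': π[27]=0 (border '')

[0, 0, 0, 0, 0, 1, 0, 1, 0, 0, 0, 1, 2, 0, 0, 0, 1, 0, 0, 0, 0, 1, 0, 1, 1, 0, 0, 0]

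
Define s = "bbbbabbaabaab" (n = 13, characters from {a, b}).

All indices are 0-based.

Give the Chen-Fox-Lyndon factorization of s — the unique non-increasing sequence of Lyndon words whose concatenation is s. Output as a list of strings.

emit factor 1: 'b' (i=0, period=1)
emit factor 2: 'b' (i=1, period=1)
emit factor 3: 'b' (i=2, period=1)
emit factor 4: 'b' (i=3, period=1)
emit factor 5: 'abb' (i=4, period=3)
emit factor 6: 'aab' (i=7, period=3)
emit factor 7: 'aab' (i=10, period=3)

["b", "b", "b", "b", "abb", "aab", "aab"]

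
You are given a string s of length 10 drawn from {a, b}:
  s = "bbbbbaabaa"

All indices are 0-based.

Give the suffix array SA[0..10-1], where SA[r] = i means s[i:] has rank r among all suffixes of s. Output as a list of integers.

[9, 8, 5, 6, 7, 4, 3, 2, 1, 0]

rank | idx | suffix
   0 |   9 | a
   1 |   8 | aa
   2 |   5 | aabaa
   3 |   6 | abaa
   4 |   7 | baa
   5 |   4 | baabaa
   6 |   3 | bbaabaa
   7 |   2 | bbbaabaa
   8 |   1 | bbbbaabaa
   9 |   0 | bbbbbaabaa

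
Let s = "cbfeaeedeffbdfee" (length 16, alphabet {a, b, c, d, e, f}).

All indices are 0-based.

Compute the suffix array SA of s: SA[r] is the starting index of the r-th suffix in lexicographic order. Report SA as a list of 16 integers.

[4, 11, 1, 0, 7, 12, 15, 3, 6, 14, 5, 8, 10, 2, 13, 9]

sorted suffixes:
  #0 SA[0]=4  'aeedeffbdfee'
  #1 SA[1]=11  'bdfee'
  #2 SA[2]=1  'bfeaeedeffbdfee'
  #3 SA[3]=0  'cbfeaeedeffbdfee'
  #4 SA[4]=7  'deffbdfee'
  #5 SA[5]=12  'dfee'
  #6 SA[6]=15  'e'
  #7 SA[7]=3  'eaeedeffbdfee'
  #8 SA[8]=6  'edeffbdfee'
  #9 SA[9]=14  'ee'
  #10 SA[10]=5  'eedeffbdfee'
  #11 SA[11]=8  'effbdfee'
  #12 SA[12]=10  'fbdfee'
  #13 SA[13]=2  'feaeedeffbdfee'
  #14 SA[14]=13  'fee'
  #15 SA[15]=9  'ffbdfee'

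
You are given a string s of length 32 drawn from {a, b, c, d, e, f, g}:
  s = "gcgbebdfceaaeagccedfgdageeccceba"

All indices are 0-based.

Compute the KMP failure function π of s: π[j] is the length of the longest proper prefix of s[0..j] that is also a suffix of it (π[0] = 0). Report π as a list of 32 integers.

[0, 0, 1, 0, 0, 0, 0, 0, 0, 0, 0, 0, 0, 0, 1, 2, 0, 0, 0, 0, 1, 0, 0, 1, 0, 0, 0, 0, 0, 0, 0, 0]

π[0] = 0
j=1 s[j]='c': π[1]=0 (border '')
j=2 s[j]='g': π[2]=1 (border 'g')
j=3 s[j]='b': k: 1→0; π[3]=0 (border '')
j=4 s[j]='e': π[4]=0 (border '')
j=5 s[j]='b': π[5]=0 (border '')
j=6 s[j]='d': π[6]=0 (border '')
j=7 s[j]='f': π[7]=0 (border '')
j=8 s[j]='c': π[8]=0 (border '')
j=9 s[j]='e': π[9]=0 (border '')
j=10 s[j]='a': π[10]=0 (border '')
j=11 s[j]='a': π[11]=0 (border '')
j=12 s[j]='e': π[12]=0 (border '')
j=13 s[j]='a': π[13]=0 (border '')
j=14 s[j]='g': π[14]=1 (border 'g')
j=15 s[j]='c': π[15]=2 (border 'gc')
j=16 s[j]='c': k: 2→0; π[16]=0 (border '')
j=17 s[j]='e': π[17]=0 (border '')
j=18 s[j]='d': π[18]=0 (border '')
j=19 s[j]='f': π[19]=0 (border '')
j=20 s[j]='g': π[20]=1 (border 'g')
j=21 s[j]='d': k: 1→0; π[21]=0 (border '')
j=22 s[j]='a': π[22]=0 (border '')
j=23 s[j]='g': π[23]=1 (border 'g')
j=24 s[j]='e': k: 1→0; π[24]=0 (border '')
j=25 s[j]='e': π[25]=0 (border '')
j=26 s[j]='c': π[26]=0 (border '')
j=27 s[j]='c': π[27]=0 (border '')
j=28 s[j]='c': π[28]=0 (border '')
j=29 s[j]='e': π[29]=0 (border '')
j=30 s[j]='b': π[30]=0 (border '')
j=31 s[j]='a': π[31]=0 (border '')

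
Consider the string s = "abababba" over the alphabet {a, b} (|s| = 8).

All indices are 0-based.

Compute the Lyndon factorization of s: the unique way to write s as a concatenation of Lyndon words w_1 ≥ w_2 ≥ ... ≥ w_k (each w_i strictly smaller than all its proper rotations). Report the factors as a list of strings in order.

emit factor 1: 'abababb' (i=0, period=7)
emit factor 2: 'a' (i=7, period=1)

["abababb", "a"]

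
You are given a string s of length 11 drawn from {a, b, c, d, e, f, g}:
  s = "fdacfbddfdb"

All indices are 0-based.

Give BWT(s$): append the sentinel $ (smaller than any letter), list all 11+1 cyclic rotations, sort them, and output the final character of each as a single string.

bddfaffbdc$d

rank  rotation      last
    0  $fdacfbddfdb  b
    1  acfbddfdb$fd  d
    2  b$fdacfbddfd  d
    3  bddfdb$fdacf  f
    4  cfbddfdb$fda  a
    5  dacfbddfdb$f  f
    6  db$fdacfbddf  f
    7  ddfdb$fdacfb  b
    8  dfdb$fdacfbd  d
    9  fbddfdb$fdac  c
   10  fdacfbddfdb$  $
   11  fdb$fdacfbdd  d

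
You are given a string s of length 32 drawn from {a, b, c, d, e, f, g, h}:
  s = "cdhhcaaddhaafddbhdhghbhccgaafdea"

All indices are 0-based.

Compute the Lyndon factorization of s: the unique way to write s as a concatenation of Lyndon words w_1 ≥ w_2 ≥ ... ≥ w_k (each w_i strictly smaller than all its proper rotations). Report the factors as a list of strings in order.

emit factor 1: 'cdhh' (i=0, period=4)
emit factor 2: 'c' (i=4, period=1)
emit factor 3: 'aaddhaafddbhdhghbhccgaafde' (i=5, period=26)
emit factor 4: 'a' (i=31, period=1)

["cdhh", "c", "aaddhaafddbhdhghbhccgaafde", "a"]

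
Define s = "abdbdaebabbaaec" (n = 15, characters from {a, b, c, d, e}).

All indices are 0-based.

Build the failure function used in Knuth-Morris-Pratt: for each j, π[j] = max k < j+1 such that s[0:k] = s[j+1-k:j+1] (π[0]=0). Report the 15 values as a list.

[0, 0, 0, 0, 0, 1, 0, 0, 1, 2, 0, 1, 1, 0, 0]

π[0] = 0
j=1 s[j]='b': π[1]=0 (border '')
j=2 s[j]='d': π[2]=0 (border '')
j=3 s[j]='b': π[3]=0 (border '')
j=4 s[j]='d': π[4]=0 (border '')
j=5 s[j]='a': π[5]=1 (border 'a')
j=6 s[j]='e': k: 1→0; π[6]=0 (border '')
j=7 s[j]='b': π[7]=0 (border '')
j=8 s[j]='a': π[8]=1 (border 'a')
j=9 s[j]='b': π[9]=2 (border 'ab')
j=10 s[j]='b': k: 2→0; π[10]=0 (border '')
j=11 s[j]='a': π[11]=1 (border 'a')
j=12 s[j]='a': k: 1→0; π[12]=1 (border 'a')
j=13 s[j]='e': k: 1→0; π[13]=0 (border '')
j=14 s[j]='c': π[14]=0 (border '')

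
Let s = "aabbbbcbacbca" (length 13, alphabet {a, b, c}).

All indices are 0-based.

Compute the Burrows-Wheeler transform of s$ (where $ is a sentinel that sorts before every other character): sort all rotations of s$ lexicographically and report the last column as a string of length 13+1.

rank  rotation        last
    0  $aabbbbcbacbca  a
    1  a$aabbbbcbacbc  c
    2  aabbbbcbacbca$  $
    3  abbbbcbacbca$a  a
    4  acbca$aabbbbcb  b
    5  bacbca$aabbbbc  c
    6  bbbbcbacbca$aa  a
    7  bbbcbacbca$aab  b
    8  bbcbacbca$aabb  b
    9  bca$aabbbbcbac  c
   10  bcbacbca$aabbb  b
   11  ca$aabbbbcbacb  b
   12  cbacbca$aabbbb  b
   13  cbca$aabbbbcba  a

ac$abcabbcbbba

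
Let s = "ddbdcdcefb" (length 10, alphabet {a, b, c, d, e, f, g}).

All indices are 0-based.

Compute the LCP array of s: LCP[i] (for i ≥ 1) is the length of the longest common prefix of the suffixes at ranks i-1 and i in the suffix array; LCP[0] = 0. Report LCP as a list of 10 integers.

sorted suffixes:
  #0 SA[0]=9  'b'
  #1 SA[1]=2  'bdcdcefb'
  #2 SA[2]=4  'cdcefb'
  #3 SA[3]=6  'cefb'
  #4 SA[4]=1  'dbdcdcefb'
  #5 SA[5]=3  'dcdcefb'
  #6 SA[6]=5  'dcefb'
  #7 SA[7]=0  'ddbdcdcefb'
  #8 SA[8]=7  'efb'
  #9 SA[9]=8  'fb'

SA = [9, 2, 4, 6, 1, 3, 5, 0, 7, 8]
i: (SA[i-1],SA[i]) lcp shared
  1: (9,2) 1 'b'
  2: (2,4) 0 ''
  3: (4,6) 1 'c'
  4: (6,1) 0 ''
  5: (1,3) 1 'd'
  6: (3,5) 2 'dc'
  7: (5,0) 1 'd'
  8: (0,7) 0 ''
  9: (7,8) 0 ''

[0, 1, 0, 1, 0, 1, 2, 1, 0, 0]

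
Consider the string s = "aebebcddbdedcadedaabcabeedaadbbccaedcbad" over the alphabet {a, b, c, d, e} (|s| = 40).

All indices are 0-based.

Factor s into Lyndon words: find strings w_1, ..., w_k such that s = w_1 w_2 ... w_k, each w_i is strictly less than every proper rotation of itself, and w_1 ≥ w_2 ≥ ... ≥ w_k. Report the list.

emit factor 1: 'aebebcddbdedc' (i=0, period=13)
emit factor 2: 'aded' (i=13, period=4)
emit factor 3: 'aabcabeedaadbbccaedcbad' (i=17, period=23)

["aebebcddbdedc", "aded", "aabcabeedaadbbccaedcbad"]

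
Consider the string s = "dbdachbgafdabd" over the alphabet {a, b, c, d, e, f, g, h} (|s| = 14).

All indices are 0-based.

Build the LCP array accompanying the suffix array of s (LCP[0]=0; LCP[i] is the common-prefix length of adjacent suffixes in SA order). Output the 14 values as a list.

[0, 1, 1, 0, 2, 1, 0, 0, 1, 2, 1, 0, 0, 0]

rank→(start, suffix):
  0 → (11, 'abd')
  1 → (3, 'achbgafdabd')
  2 → (8, 'afdabd')
  3 → (12, 'bd')
  4 → (1, 'bdachbgafdabd')
  5 → (6, 'bgafdabd')
  6 → (4, 'chbgafdabd')
  7 → (13, 'd')
  8 → (10, 'dabd')
  9 → (2, 'dachbgafdabd')
  10 → (0, 'dbdachbgafdabd')
  11 → (9, 'fdabd')
  12 → (7, 'gafdabd')
  13 → (5, 'hbgafdabd')

SA = [11, 3, 8, 12, 1, 6, 4, 13, 10, 2, 0, 9, 7, 5]
[i] adj suffixes → lcp
  [1] 11/3 → 1 ('a')
  [2] 3/8 → 1 ('a')
  [3] 8/12 → 0 ('')
  [4] 12/1 → 2 ('bd')
  [5] 1/6 → 1 ('b')
  [6] 6/4 → 0 ('')
  [7] 4/13 → 0 ('')
  [8] 13/10 → 1 ('d')
  [9] 10/2 → 2 ('da')
  [10] 2/0 → 1 ('d')
  [11] 0/9 → 0 ('')
  [12] 9/7 → 0 ('')
  [13] 7/5 → 0 ('')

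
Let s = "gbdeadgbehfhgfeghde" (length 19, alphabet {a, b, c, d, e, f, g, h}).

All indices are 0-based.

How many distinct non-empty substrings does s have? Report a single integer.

sorted suffixes:
  #0 SA[0]=4  'adgbehfhgfeghde'
  #1 SA[1]=1  'bdeadgbehfhgfeghde'
  #2 SA[2]=7  'behfhgfeghde'
  #3 SA[3]=17  'de'
  #4 SA[4]=2  'deadgbehfhgfeghde'
  #5 SA[5]=5  'dgbehfhgfeghde'
  #6 SA[6]=18  'e'
  #7 SA[7]=3  'eadgbehfhgfeghde'
  #8 SA[8]=14  'eghde'
  #9 SA[9]=8  'ehfhgfeghde'
  #10 SA[10]=13  'feghde'
  #11 SA[11]=10  'fhgfeghde'
  #12 SA[12]=0  'gbdeadgbehfhgfeghde'
  #13 SA[13]=6  'gbehfhgfeghde'
  #14 SA[14]=12  'gfeghde'
  #15 SA[15]=15  'ghde'
  #16 SA[16]=16  'hde'
  #17 SA[17]=9  'hfhgfeghde'
  #18 SA[18]=11  'hgfeghde'

SA = [4, 1, 7, 17, 2, 5, 18, 3, 14, 8, 13, 10, 0, 6, 12, 15, 16, 9, 11]
i: (SA[i-1],SA[i]) lcp shared
  1: (4,1) 0 ''
  2: (1,7) 1 'b'
  3: (7,17) 0 ''
  4: (17,2) 2 'de'
  5: (2,5) 1 'd'
  6: (5,18) 0 ''
  7: (18,3) 1 'e'
  8: (3,14) 1 'e'
  9: (14,8) 1 'e'
  10: (8,13) 0 ''
  11: (13,10) 1 'f'
  12: (10,0) 0 ''
  13: (0,6) 2 'gb'
  14: (6,12) 1 'g'
  15: (12,15) 1 'g'
  16: (15,16) 0 ''
  17: (16,9) 1 'h'
  18: (9,11) 1 'h'

n(n+1)/2 = 19·20/2 = 190
Σ LCP = 0 + 0 + 1 + 0 + 2 + 1 + 0 + 1 + 1 + 1 + 0 + 1 + 0 + 2 + 1 + 1 + 0 + 1 + 1 = 14
distinct = 190 − 14 = 176

176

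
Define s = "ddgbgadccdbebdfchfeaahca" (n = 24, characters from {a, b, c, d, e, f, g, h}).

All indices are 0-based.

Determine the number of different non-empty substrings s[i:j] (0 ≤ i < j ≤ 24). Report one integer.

rank | idx | suffix
   0 |  23 | a
   1 |  19 | aahca
   2 |   5 | adccdbebdfchfeaahca
   3 |  20 | ahca
   4 |  12 | bdfchfeaahca
   5 |  10 | bebdfchfeaahca
   6 |   3 | bgadccdbebdfchfeaahca
   7 |  22 | ca
   8 |   7 | ccdbebdfchfeaahca
   9 |   8 | cdbebdfchfeaahca
  10 |  15 | chfeaahca
  11 |   9 | dbebdfchfeaahca
  12 |   6 | dccdbebdfchfeaahca
  13 |   0 | ddgbgadccdbebdfchfeaahca
  14 |  13 | dfchfeaahca
  15 |   1 | dgbgadccdbebdfchfeaahca
  16 |  18 | eaahca
  17 |  11 | ebdfchfeaahca
  18 |  14 | fchfeaahca
  19 |  17 | feaahca
  20 |   4 | gadccdbebdfchfeaahca
  21 |   2 | gbgadccdbebdfchfeaahca
  22 |  21 | hca
  23 |  16 | hfeaahca

SA = [23, 19, 5, 20, 12, 10, 3, 22, 7, 8, 15, 9, 6, 0, 13, 1, 18, 11, 14, 17, 4, 2, 21, 16]
[i] adj suffixes → lcp
  [1] 23/19 → 1 ('a')
  [2] 19/5 → 1 ('a')
  [3] 5/20 → 1 ('a')
  [4] 20/12 → 0 ('')
  [5] 12/10 → 1 ('b')
  [6] 10/3 → 1 ('b')
  [7] 3/22 → 0 ('')
  [8] 22/7 → 1 ('c')
  [9] 7/8 → 1 ('c')
  [10] 8/15 → 1 ('c')
  [11] 15/9 → 0 ('')
  [12] 9/6 → 1 ('d')
  [13] 6/0 → 1 ('d')
  [14] 0/13 → 1 ('d')
  [15] 13/1 → 1 ('d')
  [16] 1/18 → 0 ('')
  [17] 18/11 → 1 ('e')
  [18] 11/14 → 0 ('')
  [19] 14/17 → 1 ('f')
  [20] 17/4 → 0 ('')
  [21] 4/2 → 1 ('g')
  [22] 2/21 → 0 ('')
  [23] 21/16 → 1 ('h')

n(n+1)/2 = 24·25/2 = 300
Σ LCP = 0 + 1 + 1 + 1 + 0 + 1 + 1 + 0 + 1 + 1 + 1 + 0 + 1 + 1 + 1 + 1 + 0 + 1 + 0 + 1 + 0 + 1 + 0 + 1 = 16
distinct = 300 − 16 = 284

284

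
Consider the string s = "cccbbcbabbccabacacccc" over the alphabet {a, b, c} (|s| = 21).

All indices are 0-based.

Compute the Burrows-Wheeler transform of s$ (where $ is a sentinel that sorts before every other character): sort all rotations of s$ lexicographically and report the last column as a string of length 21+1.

ccbbccacabbccabccbcc$a

rank  rotation                last
    0  $cccbbcbabbccabacacccc  c
    1  abacacccc$cccbbcbabbcc  c
    2  abbccabacacccc$cccbbcb  b
    3  acacccc$cccbbcbabbccab  b
    4  acccc$cccbbcbabbccabac  c
    5  babbccabacacccc$cccbbc  c
    6  bacacccc$cccbbcbabbcca  a
    7  bbcbabbccabacacccc$ccc  c
    8  bbccabacacccc$cccbbcba  a
    9  bcbabbccabacacccc$cccb  b
   10  bccabacacccc$cccbbcbab  b
   11  c$cccbbcbabbccabacaccc  c
   12  cabacacccc$cccbbcbabbc  c
   13  cacccc$cccbbcbabbccaba  a
   14  cbabbccabacacccc$cccbb  b
   15  cbbcbabbccabacacccc$cc  c
   16  cc$cccbbcbabbccabacacc  c
   17  ccabacacccc$cccbbcbabb  b
   18  ccbbcbabbccabacacccc$c  c
   19  ccc$cccbbcbabbccabacac  c
   20  cccbbcbabbccabacacccc$  $
   21  cccc$cccbbcbabbccabaca  a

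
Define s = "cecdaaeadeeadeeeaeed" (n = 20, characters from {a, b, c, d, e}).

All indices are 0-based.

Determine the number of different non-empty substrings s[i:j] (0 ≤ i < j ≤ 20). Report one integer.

rank | idx | suffix
   0 |   4 | aaeadeeadeeeaeed
   1 |   7 | adeeadeeeaeed
   2 |  11 | adeeeaeed
   3 |   5 | aeadeeadeeeaeed
   4 |  16 | aeed
   5 |   2 | cdaaeadeeadeeeaeed
   6 |   0 | cecdaaeadeeadeeeaeed
   7 |  19 | d
   8 |   3 | daaeadeeadeeeaeed
   9 |   8 | deeadeeeaeed
  10 |  12 | deeeaeed
  11 |   6 | eadeeadeeeaeed
  12 |  10 | eadeeeaeed
  13 |  15 | eaeed
  14 |   1 | ecdaaeadeeadeeeaeed
  15 |  18 | ed
  16 |   9 | eeadeeeaeed
  17 |  14 | eeaeed
  18 |  17 | eed
  19 |  13 | eeeaeed

SA = [4, 7, 11, 5, 16, 2, 0, 19, 3, 8, 12, 6, 10, 15, 1, 18, 9, 14, 17, 13]
i: (SA[i-1],SA[i]) lcp shared
  1: (4,7) 1 'a'
  2: (7,11) 4 'adee'
  3: (11,5) 1 'a'
  4: (5,16) 2 'ae'
  5: (16,2) 0 ''
  6: (2,0) 1 'c'
  7: (0,19) 0 ''
  8: (19,3) 1 'd'
  9: (3,8) 1 'd'
  10: (8,12) 3 'dee'
  11: (12,6) 0 ''
  12: (6,10) 5 'eadee'
  13: (10,15) 2 'ea'
  14: (15,1) 1 'e'
  15: (1,18) 1 'e'
  16: (18,9) 1 'e'
  17: (9,14) 3 'eea'
  18: (14,17) 2 'ee'
  19: (17,13) 2 'ee'

n(n+1)/2 = 20·21/2 = 210
Σ LCP = 0 + 1 + 4 + 1 + 2 + 0 + 1 + 0 + 1 + 1 + 3 + 0 + 5 + 2 + 1 + 1 + 1 + 3 + 2 + 2 = 31
distinct = 210 − 31 = 179

179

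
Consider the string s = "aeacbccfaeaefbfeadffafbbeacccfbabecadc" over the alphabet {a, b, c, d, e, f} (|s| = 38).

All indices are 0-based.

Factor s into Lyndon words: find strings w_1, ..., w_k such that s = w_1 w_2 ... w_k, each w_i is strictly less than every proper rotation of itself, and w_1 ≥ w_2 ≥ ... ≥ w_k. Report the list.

["ae", "acbccfaeaefbfeadffafbbeacccfb", "abecadc"]

emit factor 1: 'ae' (i=0, period=2)
emit factor 2: 'acbccfaeaefbfeadffafbbeacccfb' (i=2, period=29)
emit factor 3: 'abecadc' (i=31, period=7)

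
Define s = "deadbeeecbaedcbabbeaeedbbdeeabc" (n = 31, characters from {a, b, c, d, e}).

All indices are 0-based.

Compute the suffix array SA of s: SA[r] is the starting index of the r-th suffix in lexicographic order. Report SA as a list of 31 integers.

rank→(start, suffix):
  0 → (15, 'abbeaeedbbdeeabc')
  1 → (28, 'abc')
  2 → (2, 'adbeeecbaedcbabbeaeedbbdeeabc')
  3 → (10, 'aedcbabbeaeedbbdeeabc')
  4 → (19, 'aeedbbdeeabc')
  5 → (14, 'babbeaeedbbdeeabc')
  6 → (9, 'baedcbabbeaeedbbdeeabc')
  7 → (23, 'bbdeeabc')
  8 → (16, 'bbeaeedbbdeeabc')
  9 → (29, 'bc')
  10 → (24, 'bdeeabc')
  11 → (17, 'beaeedbbdeeabc')
  12 → (4, 'beeecbaedcbabbeaeedbbdeeabc')
  13 → (30, 'c')
  14 → (13, 'cbabbeaeedbbdeeabc')
  15 → (8, 'cbaedcbabbeaeedbbdeeabc')
  16 → (22, 'dbbdeeabc')
  17 → (3, 'dbeeecbaedcbabbeaeedbbdeeabc')
  18 → (12, 'dcbabbeaeedbbdeeabc')
  19 → (0, 'deadbeeecbaedcbabbeaeedbbdeeabc')
  20 → (25, 'deeabc')
  21 → (27, 'eabc')
  22 → (1, 'eadbeeecbaedcbabbeaeedbbdeeabc')
  23 → (18, 'eaeedbbdeeabc')
  24 → (7, 'ecbaedcbabbeaeedbbdeeabc')
  25 → (21, 'edbbdeeabc')
  26 → (11, 'edcbabbeaeedbbdeeabc')
  27 → (26, 'eeabc')
  28 → (6, 'eecbaedcbabbeaeedbbdeeabc')
  29 → (20, 'eedbbdeeabc')
  30 → (5, 'eeecbaedcbabbeaeedbbdeeabc')

[15, 28, 2, 10, 19, 14, 9, 23, 16, 29, 24, 17, 4, 30, 13, 8, 22, 3, 12, 0, 25, 27, 1, 18, 7, 21, 11, 26, 6, 20, 5]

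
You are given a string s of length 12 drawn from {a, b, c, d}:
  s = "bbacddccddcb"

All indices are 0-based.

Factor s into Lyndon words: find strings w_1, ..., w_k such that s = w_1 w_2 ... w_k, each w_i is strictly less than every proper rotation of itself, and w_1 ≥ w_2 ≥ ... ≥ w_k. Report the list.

["b", "b", "acddccddcb"]

emit factor 1: 'b' (i=0, period=1)
emit factor 2: 'b' (i=1, period=1)
emit factor 3: 'acddccddcb' (i=2, period=10)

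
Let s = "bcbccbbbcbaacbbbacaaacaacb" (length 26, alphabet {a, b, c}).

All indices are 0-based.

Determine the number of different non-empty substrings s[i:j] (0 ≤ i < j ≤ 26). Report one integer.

300

rank | idx | suffix
   0 |  18 | aaacaacb
   1 |  19 | aacaacb
   2 |  22 | aacb
   3 |  10 | aacbbbacaaacaacb
   4 |  16 | acaaacaacb
   5 |  20 | acaacb
   6 |  23 | acb
   7 |  11 | acbbbacaaacaacb
   8 |  25 | b
   9 |   9 | baacbbbacaaacaacb
  10 |  15 | bacaaacaacb
  11 |  14 | bbacaaacaacb
  12 |  13 | bbbacaaacaacb
  13 |   5 | bbbcbaacbbbacaaacaacb
  14 |   6 | bbcbaacbbbacaaacaacb
  15 |   7 | bcbaacbbbacaaacaacb
  16 |   0 | bcbccbbbcbaacbbbacaaacaacb
  17 |   2 | bccbbbcbaacbbbacaaacaacb
  18 |  17 | caaacaacb
  19 |  21 | caacb
  20 |  24 | cb
  21 |   8 | cbaacbbbacaaacaacb
  22 |  12 | cbbbacaaacaacb
  23 |   4 | cbbbcbaacbbbacaaacaacb
  24 |   1 | cbccbbbcbaacbbbacaaacaacb
  25 |   3 | ccbbbcbaacbbbacaaacaacb

SA = [18, 19, 22, 10, 16, 20, 23, 11, 25, 9, 15, 14, 13, 5, 6, 7, 0, 2, 17, 21, 24, 8, 12, 4, 1, 3]
i: (SA[i-1],SA[i]) lcp shared
  1: (18,19) 2 'aa'
  2: (19,22) 3 'aac'
  3: (22,10) 4 'aacb'
  4: (10,16) 1 'a'
  5: (16,20) 4 'acaa'
  6: (20,23) 2 'ac'
  7: (23,11) 3 'acb'
  8: (11,25) 0 ''
  9: (25,9) 1 'b'
  10: (9,15) 2 'ba'
  11: (15,14) 1 'b'
  12: (14,13) 2 'bb'
  13: (13,5) 3 'bbb'
  14: (5,6) 2 'bb'
  15: (6,7) 1 'b'
  16: (7,0) 3 'bcb'
  17: (0,2) 2 'bc'
  18: (2,17) 0 ''
  19: (17,21) 3 'caa'
  20: (21,24) 1 'c'
  21: (24,8) 2 'cb'
  22: (8,12) 2 'cb'
  23: (12,4) 4 'cbbb'
  24: (4,1) 2 'cb'
  25: (1,3) 1 'c'

n(n+1)/2 = 26·27/2 = 351
Σ LCP = 0 + 2 + 3 + 4 + 1 + 4 + 2 + 3 + 0 + 1 + 2 + 1 + 2 + 3 + 2 + 1 + 3 + 2 + 0 + 3 + 1 + 2 + 2 + 4 + 2 + 1 = 51
distinct = 351 − 51 = 300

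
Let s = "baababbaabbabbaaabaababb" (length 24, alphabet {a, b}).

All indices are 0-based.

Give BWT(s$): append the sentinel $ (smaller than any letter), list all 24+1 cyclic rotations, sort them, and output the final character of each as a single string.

rank  rotation                   last
    0  $baababbaabbabbaaabaababb  b
    1  aaabaababb$baababbaabbabb  b
    2  aabaababb$baababbaabbabba  a
    3  aababb$baababbaabbabbaaab  b
    4  aababbaabbabbaaabaababb$b  b
    5  aabbabbaaabaababb$baababb  b
    6  abaababb$baababbaabbabbaa  a
    7  ababb$baababbaabbabbaaaba  a
    8  ababbaabbabbaaabaababb$ba  a
    9  abb$baababbaabbabbaaabaab  b
   10  abbaaabaababb$baababbaabb  b
   11  abbaabbabbaaabaababb$baab  b
   12  abbabbaaabaababb$baababba  a
   13  b$baababbaabbabbaaabaabab  b
   14  baaabaababb$baababbaabbab  b
   15  baababb$baababbaabbabbaaa  a
   16  baababbaabbabbaaabaababb$  $
   17  baabbabbaaabaababb$baabab  b
   18  babb$baababbaabbabbaaabaa  a
   19  babbaaabaababb$baababbaab  b
   20  babbaabbabbaaabaababb$baa  a
   21  bb$baababbaabbabbaaabaaba  a
   22  bbaaabaababb$baababbaabba  a
   23  bbaabbabbaaabaababb$baaba  a
   24  bbabbaaabaababb$baababbaa  a

bbabbbaaabbbabba$babaaaaa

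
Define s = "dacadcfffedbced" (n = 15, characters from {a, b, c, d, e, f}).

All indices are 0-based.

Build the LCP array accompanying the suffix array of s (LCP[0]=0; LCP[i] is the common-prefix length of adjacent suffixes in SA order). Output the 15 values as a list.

[0, 1, 0, 0, 1, 1, 0, 1, 1, 1, 0, 2, 0, 1, 2]

rank→(start, suffix):
  0 → (1, 'acadcfffedbced')
  1 → (3, 'adcfffedbced')
  2 → (11, 'bced')
  3 → (2, 'cadcfffedbced')
  4 → (12, 'ced')
  5 → (5, 'cfffedbced')
  6 → (14, 'd')
  7 → (0, 'dacadcfffedbced')
  8 → (10, 'dbced')
  9 → (4, 'dcfffedbced')
  10 → (13, 'ed')
  11 → (9, 'edbced')
  12 → (8, 'fedbced')
  13 → (7, 'ffedbced')
  14 → (6, 'fffedbced')

SA = [1, 3, 11, 2, 12, 5, 14, 0, 10, 4, 13, 9, 8, 7, 6]
i: (SA[i-1],SA[i]) lcp shared
  1: (1,3) 1 'a'
  2: (3,11) 0 ''
  3: (11,2) 0 ''
  4: (2,12) 1 'c'
  5: (12,5) 1 'c'
  6: (5,14) 0 ''
  7: (14,0) 1 'd'
  8: (0,10) 1 'd'
  9: (10,4) 1 'd'
  10: (4,13) 0 ''
  11: (13,9) 2 'ed'
  12: (9,8) 0 ''
  13: (8,7) 1 'f'
  14: (7,6) 2 'ff'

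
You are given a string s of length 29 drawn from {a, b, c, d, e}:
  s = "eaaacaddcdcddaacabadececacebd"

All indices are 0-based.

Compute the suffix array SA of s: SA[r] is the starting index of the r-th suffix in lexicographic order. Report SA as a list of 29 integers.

[1, 13, 2, 16, 14, 3, 24, 5, 18, 17, 27, 15, 23, 4, 8, 10, 25, 21, 28, 12, 7, 9, 11, 6, 19, 0, 26, 22, 20]

rank | idx | suffix
   0 |   1 | aaacaddcdcddaacabadececacebd
   1 |  13 | aacabadececacebd
   2 |   2 | aacaddcdcddaacabadececacebd
   3 |  16 | abadececacebd
   4 |  14 | acabadececacebd
   5 |   3 | acaddcdcddaacabadececacebd
   6 |  24 | acebd
   7 |   5 | addcdcddaacabadececacebd
   8 |  18 | adececacebd
   9 |  17 | badececacebd
  10 |  27 | bd
  11 |  15 | cabadececacebd
  12 |  23 | cacebd
  13 |   4 | caddcdcddaacabadececacebd
  14 |   8 | cdcddaacabadececacebd
  15 |  10 | cddaacabadececacebd
  16 |  25 | cebd
  17 |  21 | cecacebd
  18 |  28 | d
  19 |  12 | daacabadececacebd
  20 |   7 | dcdcddaacabadececacebd
  21 |   9 | dcddaacabadececacebd
  22 |  11 | ddaacabadececacebd
  23 |   6 | ddcdcddaacabadececacebd
  24 |  19 | dececacebd
  25 |   0 | eaaacaddcdcddaacabadececacebd
  26 |  26 | ebd
  27 |  22 | ecacebd
  28 |  20 | ececacebd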